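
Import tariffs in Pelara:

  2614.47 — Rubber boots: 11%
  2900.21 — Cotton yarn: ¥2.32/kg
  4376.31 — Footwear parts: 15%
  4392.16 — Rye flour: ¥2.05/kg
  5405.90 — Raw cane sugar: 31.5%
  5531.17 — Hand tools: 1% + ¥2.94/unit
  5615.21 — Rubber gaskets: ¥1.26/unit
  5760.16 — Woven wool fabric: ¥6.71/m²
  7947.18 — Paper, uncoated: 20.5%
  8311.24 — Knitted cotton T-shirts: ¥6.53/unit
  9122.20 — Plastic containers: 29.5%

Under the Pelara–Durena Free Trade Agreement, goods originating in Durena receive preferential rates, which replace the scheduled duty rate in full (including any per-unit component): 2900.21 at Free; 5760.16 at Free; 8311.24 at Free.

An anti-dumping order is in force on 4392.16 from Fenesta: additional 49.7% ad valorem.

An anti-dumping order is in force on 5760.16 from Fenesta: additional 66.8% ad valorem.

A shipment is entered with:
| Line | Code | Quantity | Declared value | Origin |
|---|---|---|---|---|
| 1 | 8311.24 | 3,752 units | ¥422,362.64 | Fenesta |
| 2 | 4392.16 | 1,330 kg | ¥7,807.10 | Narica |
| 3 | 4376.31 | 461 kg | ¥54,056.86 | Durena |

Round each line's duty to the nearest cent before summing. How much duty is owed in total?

Line 1 (8311.24, Fenesta, 3,752 units, ¥422,362.64):
Base rate for 8311.24 is ¥6.53/unit.
8311.24 has an FTA preferential rate, but origin Fenesta is not Durena; base rate stands.
Duty = 3,752 × ¥6.53 = ¥24,500.56.
Line 2 (4392.16, Narica, 1,330 kg, ¥7,807.10):
Base rate for 4392.16 is ¥2.05/kg.
The additional-duty order on 4392.16 targets Fenesta, not Narica; it does not apply.
Duty = 1,330 × ¥2.05 = ¥2,726.50.
Line 3 (4376.31, Durena, 461 kg, ¥54,056.86):
Base rate for 4376.31 is 15%.
Origin Durena is the FTA partner but 4376.31 is not on the preference list; base rate stands.
Duty = ¥54,056.86 × 15% = ¥8,108.53.
Total = ¥24,500.56 + ¥2,726.50 + ¥8,108.53 = ¥35,335.59.

¥35,335.59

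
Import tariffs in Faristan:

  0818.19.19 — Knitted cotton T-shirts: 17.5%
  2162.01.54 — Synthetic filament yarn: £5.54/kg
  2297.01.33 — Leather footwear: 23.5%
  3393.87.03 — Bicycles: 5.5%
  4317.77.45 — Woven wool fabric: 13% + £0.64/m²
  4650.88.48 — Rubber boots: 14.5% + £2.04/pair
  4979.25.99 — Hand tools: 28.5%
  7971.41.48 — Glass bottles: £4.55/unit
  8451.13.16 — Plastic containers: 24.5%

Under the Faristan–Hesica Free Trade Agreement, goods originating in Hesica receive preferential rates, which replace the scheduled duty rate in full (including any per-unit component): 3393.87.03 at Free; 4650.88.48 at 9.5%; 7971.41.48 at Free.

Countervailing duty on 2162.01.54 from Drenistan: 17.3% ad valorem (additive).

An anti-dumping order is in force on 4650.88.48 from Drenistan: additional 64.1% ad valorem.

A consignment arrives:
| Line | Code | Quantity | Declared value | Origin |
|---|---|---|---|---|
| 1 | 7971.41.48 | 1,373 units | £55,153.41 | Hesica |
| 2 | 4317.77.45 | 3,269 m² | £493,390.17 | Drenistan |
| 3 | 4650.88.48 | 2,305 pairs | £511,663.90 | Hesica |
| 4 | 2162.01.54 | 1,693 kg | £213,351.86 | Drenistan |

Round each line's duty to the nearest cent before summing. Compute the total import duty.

Line 1 (7971.41.48, Hesica, 1,373 units, £55,153.41):
Base rate for 7971.41.48 is £4.55/unit.
Origin Hesica qualifies under the Faristan–Hesica agreement and 7971.41.48 is covered: preferential rate Free applies instead.
Duty = £55,153.41 × 0% = £0.00.
Line 2 (4317.77.45, Drenistan, 3,269 m², £493,390.17):
Base rate for 4317.77.45 is 13% + £0.64/m².
Duty = £493,390.17 × 13% + 3,269 × £0.64 = £66,232.88.
Line 3 (4650.88.48, Hesica, 2,305 pairs, £511,663.90):
Base rate for 4650.88.48 is 14.5% + £2.04/pair.
Origin Hesica qualifies under the Faristan–Hesica agreement and 4650.88.48 is covered: preferential rate 9.5% applies instead.
The additional-duty order on 4650.88.48 targets Drenistan, not Hesica; it does not apply.
Duty = £511,663.90 × 9.5% = £48,608.07.
Line 4 (2162.01.54, Drenistan, 1,693 kg, £213,351.86):
Base rate for 2162.01.54 is £5.54/kg.
Additional duty on 2162.01.54 from Drenistan: +17.3% ad valorem. Applied ad valorem rate = 17.3%.
Duty = £213,351.86 × 17.3% + 1,693 × £5.54 = £46,289.09.
Total = £0.00 + £66,232.88 + £48,608.07 + £46,289.09 = £161,130.04.

£161,130.04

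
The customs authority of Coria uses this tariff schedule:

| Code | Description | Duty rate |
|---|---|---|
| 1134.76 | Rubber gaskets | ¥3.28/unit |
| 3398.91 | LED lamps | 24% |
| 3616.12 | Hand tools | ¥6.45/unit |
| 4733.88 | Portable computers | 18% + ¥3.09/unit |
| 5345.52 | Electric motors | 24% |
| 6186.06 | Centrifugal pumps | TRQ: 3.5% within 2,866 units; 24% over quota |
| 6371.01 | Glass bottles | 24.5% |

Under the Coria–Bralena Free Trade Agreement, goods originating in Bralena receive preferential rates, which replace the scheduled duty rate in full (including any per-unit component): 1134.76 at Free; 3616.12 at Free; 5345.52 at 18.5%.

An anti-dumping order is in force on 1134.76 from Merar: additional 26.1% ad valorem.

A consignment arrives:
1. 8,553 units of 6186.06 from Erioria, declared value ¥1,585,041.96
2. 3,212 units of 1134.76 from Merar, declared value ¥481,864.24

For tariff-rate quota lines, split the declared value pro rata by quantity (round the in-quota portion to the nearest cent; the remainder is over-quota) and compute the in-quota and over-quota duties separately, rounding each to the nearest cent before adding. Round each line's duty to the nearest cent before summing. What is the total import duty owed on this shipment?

Line 1 (6186.06, Erioria, 8,553 units, ¥1,585,041.96):
Code 6186.06 is under a tariff-rate quota (threshold 2,866 units). In-quota: 2,866 units at 3.5%; over-quota: 5,687 units at 24%.
Pro-rata value split: in-quota = ¥1,585,041.96 × 2,866/8,553 = ¥531,127.12; over-quota = ¥1,585,041.96 − ¥531,127.12 = ¥1,053,914.84.
In-quota duty = ¥531,127.12 × 3.5% = ¥18,589.45. Over-quota duty = ¥1,053,914.84 × 24% = ¥252,939.56.
Line duty = ¥18,589.45 + ¥252,939.56 = ¥271,529.01.
Line 2 (1134.76, Merar, 3,212 units, ¥481,864.24):
Base rate for 1134.76 is ¥3.28/unit.
1134.76 has an FTA preferential rate, but origin Merar is not Bralena; base rate stands.
Additional duty on 1134.76 from Merar: +26.1% ad valorem. Applied ad valorem rate = 26.1%.
Duty = ¥481,864.24 × 26.1% + 3,212 × ¥3.28 = ¥136,301.93.
Total = ¥271,529.01 + ¥136,301.93 = ¥407,830.94.

¥407,830.94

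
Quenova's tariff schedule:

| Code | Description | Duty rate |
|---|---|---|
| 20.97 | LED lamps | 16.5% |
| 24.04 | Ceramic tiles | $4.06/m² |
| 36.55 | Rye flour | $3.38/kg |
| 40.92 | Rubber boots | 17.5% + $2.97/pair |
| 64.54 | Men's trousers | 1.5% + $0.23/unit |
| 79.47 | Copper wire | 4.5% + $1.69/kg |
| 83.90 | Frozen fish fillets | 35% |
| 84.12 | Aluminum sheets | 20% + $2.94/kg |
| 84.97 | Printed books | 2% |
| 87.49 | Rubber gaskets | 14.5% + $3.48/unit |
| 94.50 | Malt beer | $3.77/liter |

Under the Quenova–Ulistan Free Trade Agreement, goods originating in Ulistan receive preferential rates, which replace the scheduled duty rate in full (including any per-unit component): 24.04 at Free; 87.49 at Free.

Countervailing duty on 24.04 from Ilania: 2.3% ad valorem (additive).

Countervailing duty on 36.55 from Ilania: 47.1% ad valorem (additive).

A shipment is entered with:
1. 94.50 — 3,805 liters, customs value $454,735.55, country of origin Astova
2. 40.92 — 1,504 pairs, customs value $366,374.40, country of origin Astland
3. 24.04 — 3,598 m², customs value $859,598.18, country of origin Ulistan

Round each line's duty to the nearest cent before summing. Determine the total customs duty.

$82,927.25

Line 1 (94.50, Astova, 3,805 liters, $454,735.55):
Base rate for 94.50 is $3.77/liter.
Duty = 3,805 × $3.77 = $14,344.85.
Line 2 (40.92, Astland, 1,504 pairs, $366,374.40):
Base rate for 40.92 is 17.5% + $2.97/pair.
Duty = $366,374.40 × 17.5% + 1,504 × $2.97 = $68,582.40.
Line 3 (24.04, Ulistan, 3,598 m², $859,598.18):
Base rate for 24.04 is $4.06/m².
Origin Ulistan qualifies under the Quenova–Ulistan agreement and 24.04 is covered: preferential rate Free applies instead.
The additional-duty order on 24.04 targets Ilania, not Ulistan; it does not apply.
Duty = $859,598.18 × 0% = $0.00.
Total = $14,344.85 + $68,582.40 + $0.00 = $82,927.25.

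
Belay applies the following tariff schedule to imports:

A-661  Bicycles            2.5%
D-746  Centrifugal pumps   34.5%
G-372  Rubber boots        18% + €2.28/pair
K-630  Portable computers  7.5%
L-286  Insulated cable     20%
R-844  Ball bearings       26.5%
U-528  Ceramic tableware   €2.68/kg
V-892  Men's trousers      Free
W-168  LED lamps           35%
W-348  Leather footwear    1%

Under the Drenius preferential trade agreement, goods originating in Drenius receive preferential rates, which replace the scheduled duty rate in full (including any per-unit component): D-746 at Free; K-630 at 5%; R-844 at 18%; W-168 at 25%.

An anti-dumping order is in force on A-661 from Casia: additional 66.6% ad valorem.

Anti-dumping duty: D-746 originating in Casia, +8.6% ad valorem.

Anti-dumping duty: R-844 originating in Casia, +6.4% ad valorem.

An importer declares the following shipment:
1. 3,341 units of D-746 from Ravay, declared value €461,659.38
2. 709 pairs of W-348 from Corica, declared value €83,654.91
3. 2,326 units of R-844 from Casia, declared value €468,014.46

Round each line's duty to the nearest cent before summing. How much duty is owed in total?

€314,085.80

Line 1 (D-746, Ravay, 3,341 units, €461,659.38):
Base rate for D-746 is 34.5%.
D-746 has an FTA preferential rate, but origin Ravay is not Drenius; base rate stands.
The additional-duty order on D-746 targets Casia, not Ravay; it does not apply.
Duty = €461,659.38 × 34.5% = €159,272.49.
Line 2 (W-348, Corica, 709 pairs, €83,654.91):
Base rate for W-348 is 1%.
Duty = €83,654.91 × 1% = €836.55.
Line 3 (R-844, Casia, 2,326 units, €468,014.46):
Base rate for R-844 is 26.5%.
R-844 has an FTA preferential rate, but origin Casia is not Drenius; base rate stands.
Additional duty on R-844 from Casia: +6.4%. Applied ad valorem rate: 26.5% + 6.4% = 32.9%.
Duty = €468,014.46 × 32.9% = €153,976.76.
Total = €159,272.49 + €836.55 + €153,976.76 = €314,085.80.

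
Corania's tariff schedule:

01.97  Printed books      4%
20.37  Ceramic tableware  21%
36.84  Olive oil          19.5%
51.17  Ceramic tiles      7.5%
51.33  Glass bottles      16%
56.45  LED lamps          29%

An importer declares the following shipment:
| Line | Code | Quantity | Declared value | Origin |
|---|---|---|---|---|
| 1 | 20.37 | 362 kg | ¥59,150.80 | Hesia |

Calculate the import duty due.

Line 1 (20.37, Hesia, 362 kg, ¥59,150.80):
Base rate for 20.37 is 21%.
Duty = ¥59,150.80 × 21% = ¥12,421.67.

¥12,421.67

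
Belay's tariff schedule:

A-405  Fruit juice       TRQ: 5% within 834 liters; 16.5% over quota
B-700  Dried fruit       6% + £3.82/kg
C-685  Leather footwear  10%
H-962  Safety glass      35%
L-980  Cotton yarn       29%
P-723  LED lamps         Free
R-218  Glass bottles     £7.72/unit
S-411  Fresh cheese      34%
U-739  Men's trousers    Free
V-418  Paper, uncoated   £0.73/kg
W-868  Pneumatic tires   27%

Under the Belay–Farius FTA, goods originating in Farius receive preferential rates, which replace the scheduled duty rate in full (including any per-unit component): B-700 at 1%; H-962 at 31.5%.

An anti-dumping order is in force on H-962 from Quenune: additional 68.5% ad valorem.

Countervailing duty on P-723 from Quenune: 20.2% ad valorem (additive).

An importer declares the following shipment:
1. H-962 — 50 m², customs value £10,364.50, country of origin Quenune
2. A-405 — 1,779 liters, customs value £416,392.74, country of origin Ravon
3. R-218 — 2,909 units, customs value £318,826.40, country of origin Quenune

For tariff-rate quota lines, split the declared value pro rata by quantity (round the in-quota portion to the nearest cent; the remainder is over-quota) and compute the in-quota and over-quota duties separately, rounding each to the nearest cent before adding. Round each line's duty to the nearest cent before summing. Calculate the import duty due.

Line 1 (H-962, Quenune, 50 m², £10,364.50):
Base rate for H-962 is 35%.
H-962 has an FTA preferential rate, but origin Quenune is not Farius; base rate stands.
Additional duty on H-962 from Quenune: +68.5%. Applied ad valorem rate: 35% + 68.5% = 103.5%.
Duty = £10,364.50 × 103.5% = £10,727.26.
Line 2 (A-405, Ravon, 1,779 liters, £416,392.74):
Code A-405 is under a tariff-rate quota (threshold 834 liters). In-quota: 834 liters at 5%; over-quota: 945 liters at 16.5%.
Pro-rata value split: in-quota = £416,392.74 × 834/1,779 = £195,206.04; over-quota = £416,392.74 − £195,206.04 = £221,186.70.
In-quota duty = £195,206.04 × 5% = £9,760.30. Over-quota duty = £221,186.70 × 16.5% = £36,495.81.
Line duty = £9,760.30 + £36,495.81 = £46,256.11.
Line 3 (R-218, Quenune, 2,909 units, £318,826.40):
Base rate for R-218 is £7.72/unit.
Duty = 2,909 × £7.72 = £22,457.48.
Total = £10,727.26 + £46,256.11 + £22,457.48 = £79,440.85.

£79,440.85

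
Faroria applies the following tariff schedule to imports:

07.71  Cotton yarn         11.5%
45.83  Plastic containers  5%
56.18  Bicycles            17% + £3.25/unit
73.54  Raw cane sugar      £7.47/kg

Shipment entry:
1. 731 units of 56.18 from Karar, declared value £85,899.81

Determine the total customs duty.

Line 1 (56.18, Karar, 731 units, £85,899.81):
Base rate for 56.18 is 17% + £3.25/unit.
Duty = £85,899.81 × 17% + 731 × £3.25 = £16,978.72.

£16,978.72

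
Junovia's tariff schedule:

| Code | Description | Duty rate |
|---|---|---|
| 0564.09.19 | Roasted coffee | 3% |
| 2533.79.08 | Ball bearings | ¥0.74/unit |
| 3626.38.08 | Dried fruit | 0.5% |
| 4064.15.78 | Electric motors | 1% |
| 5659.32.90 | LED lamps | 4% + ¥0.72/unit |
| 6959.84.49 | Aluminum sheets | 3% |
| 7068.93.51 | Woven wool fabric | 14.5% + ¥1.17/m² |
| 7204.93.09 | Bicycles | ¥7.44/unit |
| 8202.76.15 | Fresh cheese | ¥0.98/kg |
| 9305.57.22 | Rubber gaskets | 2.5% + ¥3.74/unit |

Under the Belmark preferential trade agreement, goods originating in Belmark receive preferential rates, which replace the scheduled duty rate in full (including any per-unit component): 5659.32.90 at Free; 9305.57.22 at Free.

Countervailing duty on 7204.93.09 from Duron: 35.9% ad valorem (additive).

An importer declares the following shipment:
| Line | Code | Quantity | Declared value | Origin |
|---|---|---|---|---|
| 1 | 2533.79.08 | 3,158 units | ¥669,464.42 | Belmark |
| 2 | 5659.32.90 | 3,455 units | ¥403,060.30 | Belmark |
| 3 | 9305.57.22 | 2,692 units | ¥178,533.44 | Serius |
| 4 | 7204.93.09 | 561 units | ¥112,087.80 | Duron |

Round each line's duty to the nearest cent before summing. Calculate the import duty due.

¥61,281.70

Line 1 (2533.79.08, Belmark, 3,158 units, ¥669,464.42):
Base rate for 2533.79.08 is ¥0.74/unit.
Origin Belmark is the FTA partner but 2533.79.08 is not on the preference list; base rate stands.
Duty = 3,158 × ¥0.74 = ¥2,336.92.
Line 2 (5659.32.90, Belmark, 3,455 units, ¥403,060.30):
Base rate for 5659.32.90 is 4% + ¥0.72/unit.
Origin Belmark qualifies under the Junovia–Belmark agreement and 5659.32.90 is covered: preferential rate Free applies instead.
Duty = ¥403,060.30 × 0% = ¥0.00.
Line 3 (9305.57.22, Serius, 2,692 units, ¥178,533.44):
Base rate for 9305.57.22 is 2.5% + ¥3.74/unit.
9305.57.22 has an FTA preferential rate, but origin Serius is not Belmark; base rate stands.
Duty = ¥178,533.44 × 2.5% + 2,692 × ¥3.74 = ¥14,531.42.
Line 4 (7204.93.09, Duron, 561 units, ¥112,087.80):
Base rate for 7204.93.09 is ¥7.44/unit.
Additional duty on 7204.93.09 from Duron: +35.9% ad valorem. Applied ad valorem rate = 35.9%.
Duty = ¥112,087.80 × 35.9% + 561 × ¥7.44 = ¥44,413.36.
Total = ¥2,336.92 + ¥0.00 + ¥14,531.42 + ¥44,413.36 = ¥61,281.70.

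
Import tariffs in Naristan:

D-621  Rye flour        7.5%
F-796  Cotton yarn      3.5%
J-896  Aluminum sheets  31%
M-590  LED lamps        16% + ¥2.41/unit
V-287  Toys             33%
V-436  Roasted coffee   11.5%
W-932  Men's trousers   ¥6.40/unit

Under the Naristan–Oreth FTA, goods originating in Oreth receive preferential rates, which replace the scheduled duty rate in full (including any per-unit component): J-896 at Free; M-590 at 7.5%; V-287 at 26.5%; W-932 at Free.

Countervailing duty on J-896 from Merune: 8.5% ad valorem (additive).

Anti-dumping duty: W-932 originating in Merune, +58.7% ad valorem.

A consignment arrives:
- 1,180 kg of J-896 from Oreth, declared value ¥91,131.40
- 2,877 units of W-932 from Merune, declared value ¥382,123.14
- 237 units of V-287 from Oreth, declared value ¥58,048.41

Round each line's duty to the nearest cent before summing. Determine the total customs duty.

¥258,101.91

Line 1 (J-896, Oreth, 1,180 kg, ¥91,131.40):
Base rate for J-896 is 31%.
Origin Oreth qualifies under the Naristan–Oreth agreement and J-896 is covered: preferential rate Free applies instead.
The additional-duty order on J-896 targets Merune, not Oreth; it does not apply.
Duty = ¥91,131.40 × 0% = ¥0.00.
Line 2 (W-932, Merune, 2,877 units, ¥382,123.14):
Base rate for W-932 is ¥6.40/unit.
W-932 has an FTA preferential rate, but origin Merune is not Oreth; base rate stands.
Additional duty on W-932 from Merune: +58.7% ad valorem. Applied ad valorem rate = 58.7%.
Duty = ¥382,123.14 × 58.7% + 2,877 × ¥6.40 = ¥242,719.08.
Line 3 (V-287, Oreth, 237 units, ¥58,048.41):
Base rate for V-287 is 33%.
Origin Oreth qualifies under the Naristan–Oreth agreement and V-287 is covered: preferential rate 26.5% applies instead.
Duty = ¥58,048.41 × 26.5% = ¥15,382.83.
Total = ¥0.00 + ¥242,719.08 + ¥15,382.83 = ¥258,101.91.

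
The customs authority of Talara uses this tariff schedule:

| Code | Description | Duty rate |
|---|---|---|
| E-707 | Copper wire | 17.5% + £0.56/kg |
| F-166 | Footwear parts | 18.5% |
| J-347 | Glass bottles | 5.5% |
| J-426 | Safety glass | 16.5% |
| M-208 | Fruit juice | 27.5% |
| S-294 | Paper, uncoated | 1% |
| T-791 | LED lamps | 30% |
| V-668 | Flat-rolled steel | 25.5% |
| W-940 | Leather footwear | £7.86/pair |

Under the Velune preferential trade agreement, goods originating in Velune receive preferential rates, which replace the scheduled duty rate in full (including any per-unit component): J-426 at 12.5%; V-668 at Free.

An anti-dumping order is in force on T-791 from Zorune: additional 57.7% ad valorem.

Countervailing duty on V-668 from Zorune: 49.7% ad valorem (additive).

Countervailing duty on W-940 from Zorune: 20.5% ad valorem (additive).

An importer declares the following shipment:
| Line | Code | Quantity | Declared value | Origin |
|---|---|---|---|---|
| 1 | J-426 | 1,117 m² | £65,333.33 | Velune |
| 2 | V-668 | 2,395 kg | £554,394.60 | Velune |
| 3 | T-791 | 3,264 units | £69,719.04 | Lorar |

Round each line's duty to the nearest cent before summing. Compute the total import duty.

£29,082.38

Line 1 (J-426, Velune, 1,117 m², £65,333.33):
Base rate for J-426 is 16.5%.
Origin Velune qualifies under the Talara–Velune agreement and J-426 is covered: preferential rate 12.5% applies instead.
Duty = £65,333.33 × 12.5% = £8,166.67.
Line 2 (V-668, Velune, 2,395 kg, £554,394.60):
Base rate for V-668 is 25.5%.
Origin Velune qualifies under the Talara–Velune agreement and V-668 is covered: preferential rate Free applies instead.
The additional-duty order on V-668 targets Zorune, not Velune; it does not apply.
Duty = £554,394.60 × 0% = £0.00.
Line 3 (T-791, Lorar, 3,264 units, £69,719.04):
Base rate for T-791 is 30%.
The additional-duty order on T-791 targets Zorune, not Lorar; it does not apply.
Duty = £69,719.04 × 30% = £20,915.71.
Total = £8,166.67 + £0.00 + £20,915.71 = £29,082.38.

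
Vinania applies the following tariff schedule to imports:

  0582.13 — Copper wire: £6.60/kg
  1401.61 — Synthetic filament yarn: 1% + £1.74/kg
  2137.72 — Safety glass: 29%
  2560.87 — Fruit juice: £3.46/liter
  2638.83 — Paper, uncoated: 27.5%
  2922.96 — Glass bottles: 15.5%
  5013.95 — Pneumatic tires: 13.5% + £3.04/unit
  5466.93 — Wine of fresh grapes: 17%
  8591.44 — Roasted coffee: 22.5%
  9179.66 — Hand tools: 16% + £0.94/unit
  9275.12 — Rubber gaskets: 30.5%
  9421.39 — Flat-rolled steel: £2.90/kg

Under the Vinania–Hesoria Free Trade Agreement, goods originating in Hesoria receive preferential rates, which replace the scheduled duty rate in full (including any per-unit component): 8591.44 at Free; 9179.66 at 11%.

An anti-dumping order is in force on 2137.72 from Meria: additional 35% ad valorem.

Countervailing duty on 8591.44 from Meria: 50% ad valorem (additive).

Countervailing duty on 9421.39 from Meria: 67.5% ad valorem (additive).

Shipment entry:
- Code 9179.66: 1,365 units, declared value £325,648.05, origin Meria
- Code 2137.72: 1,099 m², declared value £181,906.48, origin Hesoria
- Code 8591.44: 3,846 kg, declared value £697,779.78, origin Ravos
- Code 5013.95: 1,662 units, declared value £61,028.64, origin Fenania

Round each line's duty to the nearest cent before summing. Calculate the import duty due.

Line 1 (9179.66, Meria, 1,365 units, £325,648.05):
Base rate for 9179.66 is 16% + £0.94/unit.
9179.66 has an FTA preferential rate, but origin Meria is not Hesoria; base rate stands.
Duty = £325,648.05 × 16% + 1,365 × £0.94 = £53,386.79.
Line 2 (2137.72, Hesoria, 1,099 m², £181,906.48):
Base rate for 2137.72 is 29%.
Origin Hesoria is the FTA partner but 2137.72 is not on the preference list; base rate stands.
The additional-duty order on 2137.72 targets Meria, not Hesoria; it does not apply.
Duty = £181,906.48 × 29% = £52,752.88.
Line 3 (8591.44, Ravos, 3,846 kg, £697,779.78):
Base rate for 8591.44 is 22.5%.
8591.44 has an FTA preferential rate, but origin Ravos is not Hesoria; base rate stands.
The additional-duty order on 8591.44 targets Meria, not Ravos; it does not apply.
Duty = £697,779.78 × 22.5% = £157,000.45.
Line 4 (5013.95, Fenania, 1,662 units, £61,028.64):
Base rate for 5013.95 is 13.5% + £3.04/unit.
Duty = £61,028.64 × 13.5% + 1,662 × £3.04 = £13,291.35.
Total = £53,386.79 + £52,752.88 + £157,000.45 + £13,291.35 = £276,431.47.

£276,431.47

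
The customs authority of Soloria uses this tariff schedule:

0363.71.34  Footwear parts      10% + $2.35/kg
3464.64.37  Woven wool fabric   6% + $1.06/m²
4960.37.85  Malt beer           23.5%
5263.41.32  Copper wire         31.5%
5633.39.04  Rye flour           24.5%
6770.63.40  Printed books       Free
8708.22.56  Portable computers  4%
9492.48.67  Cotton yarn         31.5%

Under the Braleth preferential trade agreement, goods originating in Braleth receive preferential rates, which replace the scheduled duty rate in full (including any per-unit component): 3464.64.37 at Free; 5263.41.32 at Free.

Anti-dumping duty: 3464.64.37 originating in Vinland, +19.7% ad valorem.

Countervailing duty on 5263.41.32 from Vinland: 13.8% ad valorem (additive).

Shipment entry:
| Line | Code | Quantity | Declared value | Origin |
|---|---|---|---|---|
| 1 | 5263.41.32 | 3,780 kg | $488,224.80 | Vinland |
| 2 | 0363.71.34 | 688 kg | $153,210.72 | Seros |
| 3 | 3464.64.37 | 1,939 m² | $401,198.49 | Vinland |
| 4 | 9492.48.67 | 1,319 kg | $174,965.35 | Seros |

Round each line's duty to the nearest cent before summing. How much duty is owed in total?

Line 1 (5263.41.32, Vinland, 3,780 kg, $488,224.80):
Base rate for 5263.41.32 is 31.5%.
5263.41.32 has an FTA preferential rate, but origin Vinland is not Braleth; base rate stands.
Additional duty on 5263.41.32 from Vinland: +13.8%. Applied ad valorem rate: 31.5% + 13.8% = 45.3%.
Duty = $488,224.80 × 45.3% = $221,165.83.
Line 2 (0363.71.34, Seros, 688 kg, $153,210.72):
Base rate for 0363.71.34 is 10% + $2.35/kg.
Duty = $153,210.72 × 10% + 688 × $2.35 = $16,937.87.
Line 3 (3464.64.37, Vinland, 1,939 m², $401,198.49):
Base rate for 3464.64.37 is 6% + $1.06/m².
3464.64.37 has an FTA preferential rate, but origin Vinland is not Braleth; base rate stands.
Additional duty on 3464.64.37 from Vinland: +19.7%. Applied ad valorem rate: 6% + 19.7% = 25.7%.
Duty = $401,198.49 × 25.7% + 1,939 × $1.06 = $105,163.35.
Line 4 (9492.48.67, Seros, 1,319 kg, $174,965.35):
Base rate for 9492.48.67 is 31.5%.
Duty = $174,965.35 × 31.5% = $55,114.09.
Total = $221,165.83 + $16,937.87 + $105,163.35 + $55,114.09 = $398,381.14.

$398,381.14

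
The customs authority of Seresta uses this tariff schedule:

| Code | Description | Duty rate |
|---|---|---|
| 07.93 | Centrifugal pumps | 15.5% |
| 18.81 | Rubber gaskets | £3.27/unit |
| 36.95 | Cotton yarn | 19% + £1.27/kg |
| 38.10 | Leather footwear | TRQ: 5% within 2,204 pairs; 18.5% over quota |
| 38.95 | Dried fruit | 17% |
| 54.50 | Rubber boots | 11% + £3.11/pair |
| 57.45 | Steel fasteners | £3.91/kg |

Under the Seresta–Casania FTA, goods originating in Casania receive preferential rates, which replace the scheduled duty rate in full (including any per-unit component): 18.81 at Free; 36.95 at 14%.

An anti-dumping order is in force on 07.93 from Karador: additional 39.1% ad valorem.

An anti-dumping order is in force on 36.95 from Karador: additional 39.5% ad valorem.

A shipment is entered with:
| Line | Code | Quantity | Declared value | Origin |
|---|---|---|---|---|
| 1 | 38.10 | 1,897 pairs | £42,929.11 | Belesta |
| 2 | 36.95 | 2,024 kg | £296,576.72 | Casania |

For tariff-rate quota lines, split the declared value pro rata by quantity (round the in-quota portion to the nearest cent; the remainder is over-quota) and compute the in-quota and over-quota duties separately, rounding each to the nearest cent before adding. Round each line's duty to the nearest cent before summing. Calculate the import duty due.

Line 1 (38.10, Belesta, 1,897 pairs, £42,929.11):
Code 38.10 is under a tariff-rate quota (threshold 2,204 pairs). Quantity 1,897 pairs is within the quota, so the in-quota rate 5% applies to the full value.
Duty = £42,929.11 × 5% = £2,146.46.
Line 2 (36.95, Casania, 2,024 kg, £296,576.72):
Base rate for 36.95 is 19% + £1.27/kg.
Origin Casania qualifies under the Seresta–Casania agreement and 36.95 is covered: preferential rate 14% applies instead.
The additional-duty order on 36.95 targets Karador, not Casania; it does not apply.
Duty = £296,576.72 × 14% = £41,520.74.
Total = £2,146.46 + £41,520.74 = £43,667.20.

£43,667.20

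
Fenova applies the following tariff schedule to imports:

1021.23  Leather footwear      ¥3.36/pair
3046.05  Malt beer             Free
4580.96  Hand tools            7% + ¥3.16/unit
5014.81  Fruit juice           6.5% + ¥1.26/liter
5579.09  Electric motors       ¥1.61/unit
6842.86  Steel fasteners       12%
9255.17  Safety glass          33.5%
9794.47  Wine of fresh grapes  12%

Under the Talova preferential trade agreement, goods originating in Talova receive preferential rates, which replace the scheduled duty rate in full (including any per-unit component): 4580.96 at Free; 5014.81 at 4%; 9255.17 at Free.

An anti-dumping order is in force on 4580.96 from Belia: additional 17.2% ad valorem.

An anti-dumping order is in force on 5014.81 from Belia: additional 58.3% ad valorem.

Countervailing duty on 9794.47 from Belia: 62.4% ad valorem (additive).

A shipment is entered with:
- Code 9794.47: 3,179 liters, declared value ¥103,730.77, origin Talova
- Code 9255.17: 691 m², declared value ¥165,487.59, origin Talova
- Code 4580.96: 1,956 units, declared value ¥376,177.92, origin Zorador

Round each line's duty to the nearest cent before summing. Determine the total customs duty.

Line 1 (9794.47, Talova, 3,179 liters, ¥103,730.77):
Base rate for 9794.47 is 12%.
Origin Talova is the FTA partner but 9794.47 is not on the preference list; base rate stands.
The additional-duty order on 9794.47 targets Belia, not Talova; it does not apply.
Duty = ¥103,730.77 × 12% = ¥12,447.69.
Line 2 (9255.17, Talova, 691 m², ¥165,487.59):
Base rate for 9255.17 is 33.5%.
Origin Talova qualifies under the Fenova–Talova agreement and 9255.17 is covered: preferential rate Free applies instead.
Duty = ¥165,487.59 × 0% = ¥0.00.
Line 3 (4580.96, Zorador, 1,956 units, ¥376,177.92):
Base rate for 4580.96 is 7% + ¥3.16/unit.
4580.96 has an FTA preferential rate, but origin Zorador is not Talova; base rate stands.
The additional-duty order on 4580.96 targets Belia, not Zorador; it does not apply.
Duty = ¥376,177.92 × 7% + 1,956 × ¥3.16 = ¥32,513.41.
Total = ¥12,447.69 + ¥0.00 + ¥32,513.41 = ¥44,961.10.

¥44,961.10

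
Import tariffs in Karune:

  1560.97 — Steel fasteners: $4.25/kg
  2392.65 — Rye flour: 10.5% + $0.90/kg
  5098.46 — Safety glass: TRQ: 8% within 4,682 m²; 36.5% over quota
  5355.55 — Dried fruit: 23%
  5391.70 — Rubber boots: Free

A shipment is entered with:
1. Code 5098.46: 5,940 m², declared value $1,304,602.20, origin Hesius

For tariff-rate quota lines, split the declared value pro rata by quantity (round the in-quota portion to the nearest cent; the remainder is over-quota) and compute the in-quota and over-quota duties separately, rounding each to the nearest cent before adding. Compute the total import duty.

Line 1 (5098.46, Hesius, 5,940 m², $1,304,602.20):
Code 5098.46 is under a tariff-rate quota (threshold 4,682 m²). In-quota: 4,682 m² at 8%; over-quota: 1,258 m² at 36.5%.
Pro-rata value split: in-quota = $1,304,602.20 × 4,682/5,940 = $1,028,307.66; over-quota = $1,304,602.20 − $1,028,307.66 = $276,294.54.
In-quota duty = $1,028,307.66 × 8% = $82,264.61. Over-quota duty = $276,294.54 × 36.5% = $100,847.51.
Line duty = $82,264.61 + $100,847.51 = $183,112.12.

$183,112.12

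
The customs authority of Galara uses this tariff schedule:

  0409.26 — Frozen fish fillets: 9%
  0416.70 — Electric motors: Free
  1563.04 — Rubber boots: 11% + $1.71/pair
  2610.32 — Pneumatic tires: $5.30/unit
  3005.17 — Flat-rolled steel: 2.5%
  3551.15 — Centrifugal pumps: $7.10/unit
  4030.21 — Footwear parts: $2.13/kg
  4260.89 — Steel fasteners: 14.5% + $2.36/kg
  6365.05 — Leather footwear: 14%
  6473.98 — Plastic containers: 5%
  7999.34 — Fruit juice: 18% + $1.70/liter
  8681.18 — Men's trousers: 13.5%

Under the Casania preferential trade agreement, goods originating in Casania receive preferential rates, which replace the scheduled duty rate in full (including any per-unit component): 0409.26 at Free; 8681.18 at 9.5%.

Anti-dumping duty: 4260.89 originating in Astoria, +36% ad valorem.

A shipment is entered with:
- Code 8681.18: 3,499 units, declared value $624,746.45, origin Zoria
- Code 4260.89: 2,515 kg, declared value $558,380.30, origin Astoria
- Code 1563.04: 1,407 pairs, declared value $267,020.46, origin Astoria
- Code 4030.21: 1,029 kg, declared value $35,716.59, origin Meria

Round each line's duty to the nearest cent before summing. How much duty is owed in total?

$406,228.21

Line 1 (8681.18, Zoria, 3,499 units, $624,746.45):
Base rate for 8681.18 is 13.5%.
8681.18 has an FTA preferential rate, but origin Zoria is not Casania; base rate stands.
Duty = $624,746.45 × 13.5% = $84,340.77.
Line 2 (4260.89, Astoria, 2,515 kg, $558,380.30):
Base rate for 4260.89 is 14.5% + $2.36/kg.
Additional duty on 4260.89 from Astoria: +36%. Applied ad valorem rate: 14.5% + 36% = 50.5%.
Duty = $558,380.30 × 50.5% + 2,515 × $2.36 = $287,917.45.
Line 3 (1563.04, Astoria, 1,407 pairs, $267,020.46):
Base rate for 1563.04 is 11% + $1.71/pair.
Duty = $267,020.46 × 11% + 1,407 × $1.71 = $31,778.22.
Line 4 (4030.21, Meria, 1,029 kg, $35,716.59):
Base rate for 4030.21 is $2.13/kg.
Duty = 1,029 × $2.13 = $2,191.77.
Total = $84,340.77 + $287,917.45 + $31,778.22 + $2,191.77 = $406,228.21.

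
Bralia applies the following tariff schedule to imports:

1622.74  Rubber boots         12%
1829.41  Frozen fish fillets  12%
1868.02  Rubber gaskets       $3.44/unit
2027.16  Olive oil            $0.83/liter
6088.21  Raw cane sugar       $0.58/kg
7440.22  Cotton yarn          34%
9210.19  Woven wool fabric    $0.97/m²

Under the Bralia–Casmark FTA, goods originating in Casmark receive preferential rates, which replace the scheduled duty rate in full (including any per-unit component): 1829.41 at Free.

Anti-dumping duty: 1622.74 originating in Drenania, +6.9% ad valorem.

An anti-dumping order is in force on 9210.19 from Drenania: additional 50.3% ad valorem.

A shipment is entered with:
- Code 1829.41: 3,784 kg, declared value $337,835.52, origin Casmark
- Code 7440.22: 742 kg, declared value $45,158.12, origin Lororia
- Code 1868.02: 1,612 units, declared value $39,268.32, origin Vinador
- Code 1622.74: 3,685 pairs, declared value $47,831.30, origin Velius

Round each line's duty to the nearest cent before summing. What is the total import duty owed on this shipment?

Line 1 (1829.41, Casmark, 3,784 kg, $337,835.52):
Base rate for 1829.41 is 12%.
Origin Casmark qualifies under the Bralia–Casmark agreement and 1829.41 is covered: preferential rate Free applies instead.
Duty = $337,835.52 × 0% = $0.00.
Line 2 (7440.22, Lororia, 742 kg, $45,158.12):
Base rate for 7440.22 is 34%.
Duty = $45,158.12 × 34% = $15,353.76.
Line 3 (1868.02, Vinador, 1,612 units, $39,268.32):
Base rate for 1868.02 is $3.44/unit.
Duty = 1,612 × $3.44 = $5,545.28.
Line 4 (1622.74, Velius, 3,685 pairs, $47,831.30):
Base rate for 1622.74 is 12%.
The additional-duty order on 1622.74 targets Drenania, not Velius; it does not apply.
Duty = $47,831.30 × 12% = $5,739.76.
Total = $0.00 + $15,353.76 + $5,545.28 + $5,739.76 = $26,638.80.

$26,638.80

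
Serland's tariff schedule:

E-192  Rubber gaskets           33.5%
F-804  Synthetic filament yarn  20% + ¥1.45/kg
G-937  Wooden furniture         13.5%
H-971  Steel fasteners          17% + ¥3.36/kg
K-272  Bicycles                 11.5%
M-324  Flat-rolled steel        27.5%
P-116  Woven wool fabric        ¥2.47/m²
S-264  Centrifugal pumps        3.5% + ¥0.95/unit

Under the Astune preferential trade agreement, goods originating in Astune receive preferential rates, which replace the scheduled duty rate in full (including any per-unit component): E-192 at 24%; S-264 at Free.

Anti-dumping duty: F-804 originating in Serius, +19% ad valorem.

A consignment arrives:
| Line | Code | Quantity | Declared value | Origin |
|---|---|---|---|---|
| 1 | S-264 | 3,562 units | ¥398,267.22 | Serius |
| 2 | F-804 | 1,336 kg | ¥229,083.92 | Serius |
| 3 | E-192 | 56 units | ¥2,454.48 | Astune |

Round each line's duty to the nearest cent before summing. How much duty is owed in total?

Line 1 (S-264, Serius, 3,562 units, ¥398,267.22):
Base rate for S-264 is 3.5% + ¥0.95/unit.
S-264 has an FTA preferential rate, but origin Serius is not Astune; base rate stands.
Duty = ¥398,267.22 × 3.5% + 3,562 × ¥0.95 = ¥17,323.25.
Line 2 (F-804, Serius, 1,336 kg, ¥229,083.92):
Base rate for F-804 is 20% + ¥1.45/kg.
Additional duty on F-804 from Serius: +19%. Applied ad valorem rate: 20% + 19% = 39%.
Duty = ¥229,083.92 × 39% + 1,336 × ¥1.45 = ¥91,279.93.
Line 3 (E-192, Astune, 56 units, ¥2,454.48):
Base rate for E-192 is 33.5%.
Origin Astune qualifies under the Serland–Astune agreement and E-192 is covered: preferential rate 24% applies instead.
Duty = ¥2,454.48 × 24% = ¥589.08.
Total = ¥17,323.25 + ¥91,279.93 + ¥589.08 = ¥109,192.26.

¥109,192.26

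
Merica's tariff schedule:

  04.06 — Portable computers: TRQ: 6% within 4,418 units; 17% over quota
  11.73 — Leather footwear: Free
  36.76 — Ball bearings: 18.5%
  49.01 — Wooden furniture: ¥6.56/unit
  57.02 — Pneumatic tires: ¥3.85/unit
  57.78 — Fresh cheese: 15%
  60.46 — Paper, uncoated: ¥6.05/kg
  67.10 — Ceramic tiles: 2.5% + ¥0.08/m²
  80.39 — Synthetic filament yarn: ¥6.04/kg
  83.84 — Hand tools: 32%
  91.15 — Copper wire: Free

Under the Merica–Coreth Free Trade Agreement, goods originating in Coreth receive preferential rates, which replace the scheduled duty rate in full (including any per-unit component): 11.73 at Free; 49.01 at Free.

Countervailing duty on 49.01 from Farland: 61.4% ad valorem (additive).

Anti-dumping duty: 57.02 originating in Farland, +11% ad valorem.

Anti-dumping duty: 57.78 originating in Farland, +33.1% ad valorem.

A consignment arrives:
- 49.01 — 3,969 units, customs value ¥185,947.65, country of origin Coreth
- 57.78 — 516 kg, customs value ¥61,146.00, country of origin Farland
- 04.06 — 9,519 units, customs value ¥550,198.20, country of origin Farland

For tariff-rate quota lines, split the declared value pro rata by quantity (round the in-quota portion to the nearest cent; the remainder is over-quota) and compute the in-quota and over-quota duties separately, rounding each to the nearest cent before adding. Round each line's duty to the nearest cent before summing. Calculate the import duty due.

¥94,855.28

Line 1 (49.01, Coreth, 3,969 units, ¥185,947.65):
Base rate for 49.01 is ¥6.56/unit.
Origin Coreth qualifies under the Merica–Coreth agreement and 49.01 is covered: preferential rate Free applies instead.
The additional-duty order on 49.01 targets Farland, not Coreth; it does not apply.
Duty = ¥185,947.65 × 0% = ¥0.00.
Line 2 (57.78, Farland, 516 kg, ¥61,146.00):
Base rate for 57.78 is 15%.
Additional duty on 57.78 from Farland: +33.1%. Applied ad valorem rate: 15% + 33.1% = 48.1%.
Duty = ¥61,146.00 × 48.1% = ¥29,411.23.
Line 3 (04.06, Farland, 9,519 units, ¥550,198.20):
Code 04.06 is under a tariff-rate quota (threshold 4,418 units). In-quota: 4,418 units at 6%; over-quota: 5,101 units at 17%.
Pro-rata value split: in-quota = ¥550,198.20 × 4,418/9,519 = ¥255,360.40; over-quota = ¥550,198.20 − ¥255,360.40 = ¥294,837.80.
In-quota duty = ¥255,360.40 × 6% = ¥15,321.62. Over-quota duty = ¥294,837.80 × 17% = ¥50,122.43.
Line duty = ¥15,321.62 + ¥50,122.43 = ¥65,444.05.
Total = ¥0.00 + ¥29,411.23 + ¥65,444.05 = ¥94,855.28.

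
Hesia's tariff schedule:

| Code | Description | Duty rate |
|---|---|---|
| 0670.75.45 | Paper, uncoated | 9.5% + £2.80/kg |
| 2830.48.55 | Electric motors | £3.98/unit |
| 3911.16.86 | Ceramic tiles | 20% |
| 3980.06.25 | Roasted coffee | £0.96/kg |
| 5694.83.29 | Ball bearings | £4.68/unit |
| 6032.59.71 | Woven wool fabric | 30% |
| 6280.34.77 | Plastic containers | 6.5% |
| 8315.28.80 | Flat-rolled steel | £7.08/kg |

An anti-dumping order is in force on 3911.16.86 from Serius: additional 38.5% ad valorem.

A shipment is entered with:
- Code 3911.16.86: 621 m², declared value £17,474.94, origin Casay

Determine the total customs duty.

£3,494.99

Line 1 (3911.16.86, Casay, 621 m², £17,474.94):
Base rate for 3911.16.86 is 20%.
The additional-duty order on 3911.16.86 targets Serius, not Casay; it does not apply.
Duty = £17,474.94 × 20% = £3,494.99.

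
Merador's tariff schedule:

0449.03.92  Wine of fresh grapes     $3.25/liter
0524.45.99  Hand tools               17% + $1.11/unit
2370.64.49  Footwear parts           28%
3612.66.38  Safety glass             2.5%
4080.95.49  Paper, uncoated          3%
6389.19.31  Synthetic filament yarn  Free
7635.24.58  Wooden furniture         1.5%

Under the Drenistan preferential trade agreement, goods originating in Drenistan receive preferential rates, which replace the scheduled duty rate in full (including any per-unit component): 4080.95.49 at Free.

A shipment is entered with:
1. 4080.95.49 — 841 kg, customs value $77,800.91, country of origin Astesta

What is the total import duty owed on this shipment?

$2,334.03

Line 1 (4080.95.49, Astesta, 841 kg, $77,800.91):
Base rate for 4080.95.49 is 3%.
4080.95.49 has an FTA preferential rate, but origin Astesta is not Drenistan; base rate stands.
Duty = $77,800.91 × 3% = $2,334.03.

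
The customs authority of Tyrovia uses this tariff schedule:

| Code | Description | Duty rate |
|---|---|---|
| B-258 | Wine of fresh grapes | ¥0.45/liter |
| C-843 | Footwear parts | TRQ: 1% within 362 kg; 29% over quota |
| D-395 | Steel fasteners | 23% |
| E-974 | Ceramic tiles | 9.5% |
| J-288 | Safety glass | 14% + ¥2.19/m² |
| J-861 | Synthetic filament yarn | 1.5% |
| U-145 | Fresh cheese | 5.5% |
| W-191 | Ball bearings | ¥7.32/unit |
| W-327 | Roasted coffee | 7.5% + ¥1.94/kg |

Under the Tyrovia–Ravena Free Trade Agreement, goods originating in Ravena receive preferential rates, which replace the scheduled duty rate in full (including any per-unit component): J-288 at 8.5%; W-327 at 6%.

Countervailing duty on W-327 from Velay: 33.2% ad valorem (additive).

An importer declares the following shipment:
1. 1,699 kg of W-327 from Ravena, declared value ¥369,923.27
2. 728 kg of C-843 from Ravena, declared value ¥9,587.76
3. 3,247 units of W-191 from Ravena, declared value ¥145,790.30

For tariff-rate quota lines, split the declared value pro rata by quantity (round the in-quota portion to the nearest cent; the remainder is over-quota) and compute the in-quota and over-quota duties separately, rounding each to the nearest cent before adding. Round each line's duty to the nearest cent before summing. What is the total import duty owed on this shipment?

¥47,408.98

Line 1 (W-327, Ravena, 1,699 kg, ¥369,923.27):
Base rate for W-327 is 7.5% + ¥1.94/kg.
Origin Ravena qualifies under the Tyrovia–Ravena agreement and W-327 is covered: preferential rate 6% applies instead.
The additional-duty order on W-327 targets Velay, not Ravena; it does not apply.
Duty = ¥369,923.27 × 6% = ¥22,195.40.
Line 2 (C-843, Ravena, 728 kg, ¥9,587.76):
Code C-843 is under a tariff-rate quota (threshold 362 kg). In-quota: 362 kg at 1%; over-quota: 366 kg at 29%.
Pro-rata value split: in-quota = ¥9,587.76 × 362/728 = ¥4,767.54; over-quota = ¥9,587.76 − ¥4,767.54 = ¥4,820.22.
In-quota duty = ¥4,767.54 × 1% = ¥47.68. Over-quota duty = ¥4,820.22 × 29% = ¥1,397.86.
Line duty = ¥47.68 + ¥1,397.86 = ¥1,445.54.
Line 3 (W-191, Ravena, 3,247 units, ¥145,790.30):
Base rate for W-191 is ¥7.32/unit.
Origin Ravena is the FTA partner but W-191 is not on the preference list; base rate stands.
Duty = 3,247 × ¥7.32 = ¥23,768.04.
Total = ¥22,195.40 + ¥1,445.54 + ¥23,768.04 = ¥47,408.98.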